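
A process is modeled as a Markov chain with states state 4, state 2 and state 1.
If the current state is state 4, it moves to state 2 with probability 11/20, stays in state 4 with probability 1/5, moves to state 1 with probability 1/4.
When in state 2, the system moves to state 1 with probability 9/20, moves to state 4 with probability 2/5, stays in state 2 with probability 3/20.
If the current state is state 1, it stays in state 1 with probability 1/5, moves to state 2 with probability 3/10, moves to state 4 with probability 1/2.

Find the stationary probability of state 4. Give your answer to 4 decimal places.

0.3586

Let the stationary distribution be π with π = πP and π_1 + π_2 + π_3 = 1.
π_1 = 0.2·π_1 + 0.4·π_2 + 0.5·π_3
π_2 = 0.55·π_1 + 0.15·π_2 + 0.3·π_3
Solving with the normalization constraint gives π = (0.3586, 0.3388, 0.3026).
So the stationary probability of state 4 is 0.3586.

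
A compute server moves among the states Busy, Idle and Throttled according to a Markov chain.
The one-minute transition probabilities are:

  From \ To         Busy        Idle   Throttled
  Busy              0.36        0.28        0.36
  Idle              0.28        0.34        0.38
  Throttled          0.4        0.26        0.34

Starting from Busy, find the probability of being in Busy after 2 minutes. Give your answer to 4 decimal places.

Sum over the intermediate state after 1 minute:
P = P(Busy→Busy)·P(Busy→Busy) + P(Busy→Idle)·P(Idle→Busy) + P(Busy→Throttled)·P(Throttled→Busy)
  = 0.36×0.36 + 0.28×0.28 + 0.36×0.4
  = 0.1296 + 0.0784 + 0.1440 = 0.3520

0.3520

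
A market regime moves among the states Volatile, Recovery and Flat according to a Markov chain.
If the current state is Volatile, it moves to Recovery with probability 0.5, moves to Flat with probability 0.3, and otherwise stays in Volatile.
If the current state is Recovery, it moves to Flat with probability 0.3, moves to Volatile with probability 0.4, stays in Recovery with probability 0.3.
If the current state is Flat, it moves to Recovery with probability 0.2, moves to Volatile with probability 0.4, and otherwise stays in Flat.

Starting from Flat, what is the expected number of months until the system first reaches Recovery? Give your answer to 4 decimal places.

3.3333

Let t(s) be the expected number of months to first reach Recovery from state s, with t(Recovery) = 0. Conditioning on the first month:
t(Volatile) = 1 + 0.2·t(Volatile) + 0.3·t(Flat)
t(Flat) = 1 + 0.4·t(Volatile) + 0.4·t(Flat)
Solving: t(Volatile) = 2.5000, t(Flat) = 3.3333.
Expected months from Flat to Recovery: 3.3333.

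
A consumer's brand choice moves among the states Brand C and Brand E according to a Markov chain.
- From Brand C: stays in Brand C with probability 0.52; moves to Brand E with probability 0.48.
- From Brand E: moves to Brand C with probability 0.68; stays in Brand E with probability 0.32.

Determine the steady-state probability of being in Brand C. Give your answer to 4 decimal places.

0.5862

Let the stationary distribution be π with π = πP and π_1 + π_2 = 1.
π_1 = 0.52·π_1 + 0.68·π_2
Solving with the normalization constraint gives π = (0.5862, 0.4138).
So the stationary probability of Brand C is 0.5862.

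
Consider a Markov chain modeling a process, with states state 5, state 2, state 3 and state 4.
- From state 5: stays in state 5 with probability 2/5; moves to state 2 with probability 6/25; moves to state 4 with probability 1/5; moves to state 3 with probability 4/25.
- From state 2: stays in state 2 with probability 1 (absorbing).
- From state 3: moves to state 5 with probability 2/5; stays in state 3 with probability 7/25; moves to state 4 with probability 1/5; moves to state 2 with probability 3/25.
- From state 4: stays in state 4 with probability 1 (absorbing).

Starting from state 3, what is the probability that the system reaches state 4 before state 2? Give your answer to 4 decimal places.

Let h(s) be the probability of absorption at state 4 starting from transient state s. Then h(state 4) = 1 and h(state 2) = 0. By first-step analysis:
h(state 5) = 0.4·h(state 5) + 0.24·0 + 0.16·h(state 3) + 0.2·1
h(state 3) = 0.4·h(state 5) + 0.12·0 + 0.28·h(state 3) + 0.2·1
Solving: h(state 5) = 0.4783, h(state 3) = 0.5435.
Starting from state 3, the probability is 0.5435.

0.5435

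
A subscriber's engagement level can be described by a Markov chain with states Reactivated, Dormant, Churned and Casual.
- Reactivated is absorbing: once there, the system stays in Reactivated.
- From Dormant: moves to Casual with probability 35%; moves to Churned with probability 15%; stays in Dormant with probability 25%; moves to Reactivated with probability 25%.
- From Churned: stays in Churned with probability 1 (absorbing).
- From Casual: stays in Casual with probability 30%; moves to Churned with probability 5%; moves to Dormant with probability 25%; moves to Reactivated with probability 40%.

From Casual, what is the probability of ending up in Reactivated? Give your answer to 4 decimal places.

Let h(s) be the probability of absorption at Reactivated starting from transient state s. Then h(Reactivated) = 1 and h(Churned) = 0. By first-step analysis:
h(Dormant) = 0.25·1 + 0.25·h(Dormant) + 0.15·0 + 0.35·h(Casual)
h(Casual) = 0.4·1 + 0.25·h(Dormant) + 0.05·0 + 0.3·h(Casual)
Solving: h(Dormant) = 0.7200, h(Casual) = 0.8286.
Starting from Casual, the probability is 0.8286.

0.8286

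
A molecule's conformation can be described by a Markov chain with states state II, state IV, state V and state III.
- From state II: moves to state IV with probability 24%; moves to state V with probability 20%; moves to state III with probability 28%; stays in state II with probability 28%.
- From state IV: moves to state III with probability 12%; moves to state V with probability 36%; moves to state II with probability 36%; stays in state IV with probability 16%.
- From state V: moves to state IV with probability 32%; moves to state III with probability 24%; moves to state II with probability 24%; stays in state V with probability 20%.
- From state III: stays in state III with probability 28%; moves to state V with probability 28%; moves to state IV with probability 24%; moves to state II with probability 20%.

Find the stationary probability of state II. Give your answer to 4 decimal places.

0.2705

Let the stationary distribution be π with π = πP and π_1 + π_2 + π_3 + π_4 = 1.
π_1 = 0.28·π_1 + 0.36·π_2 + 0.24·π_3 + 0.2·π_4
π_2 = 0.24·π_1 + 0.16·π_2 + 0.32·π_3 + 0.24·π_4
π_3 = 0.2·π_1 + 0.36·π_2 + 0.2·π_3 + 0.28·π_4
Solving with the normalization constraint gives π = (0.2705, 0.2413, 0.2571, 0.2311).
So the stationary probability of state II is 0.2705.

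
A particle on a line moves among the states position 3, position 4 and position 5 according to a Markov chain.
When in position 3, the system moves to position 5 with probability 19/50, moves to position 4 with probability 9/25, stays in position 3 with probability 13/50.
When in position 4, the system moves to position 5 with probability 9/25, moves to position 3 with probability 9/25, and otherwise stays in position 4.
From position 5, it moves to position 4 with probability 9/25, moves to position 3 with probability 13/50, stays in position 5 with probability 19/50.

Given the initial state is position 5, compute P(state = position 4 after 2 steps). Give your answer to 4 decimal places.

Sum over the intermediate state after 1 step:
P = P(position 5→position 3)·P(position 3→position 4) + P(position 5→position 4)·P(position 4→position 4) + P(position 5→position 5)·P(position 5→position 4)
  = 0.26×0.36 + 0.36×0.28 + 0.38×0.36
  = 0.0936 + 0.1008 + 0.1368 = 0.3312

0.3312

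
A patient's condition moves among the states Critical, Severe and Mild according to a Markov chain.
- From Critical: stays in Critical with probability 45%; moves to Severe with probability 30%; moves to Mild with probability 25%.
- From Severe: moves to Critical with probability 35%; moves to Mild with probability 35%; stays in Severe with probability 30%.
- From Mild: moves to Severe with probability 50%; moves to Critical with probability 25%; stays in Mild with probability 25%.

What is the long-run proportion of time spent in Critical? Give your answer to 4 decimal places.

Let the stationary distribution be π with π = πP and π_1 + π_2 + π_3 = 1.
π_1 = 0.45·π_1 + 0.35·π_2 + 0.25·π_3
π_2 = 0.3·π_1 + 0.3·π_2 + 0.5·π_3
Solving with the normalization constraint gives π = (0.3571, 0.3571, 0.2857).
So the stationary probability of Critical is 0.3571.

0.3571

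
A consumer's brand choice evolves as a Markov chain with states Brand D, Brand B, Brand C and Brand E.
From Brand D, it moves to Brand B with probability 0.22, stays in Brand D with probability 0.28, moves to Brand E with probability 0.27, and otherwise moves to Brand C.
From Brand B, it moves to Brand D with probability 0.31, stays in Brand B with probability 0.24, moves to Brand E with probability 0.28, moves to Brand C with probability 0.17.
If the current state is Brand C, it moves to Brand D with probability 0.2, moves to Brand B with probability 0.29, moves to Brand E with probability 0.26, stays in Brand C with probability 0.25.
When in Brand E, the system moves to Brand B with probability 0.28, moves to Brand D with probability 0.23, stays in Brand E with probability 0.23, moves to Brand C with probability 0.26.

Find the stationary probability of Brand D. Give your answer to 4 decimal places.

0.2565

Let the stationary distribution be π with π = πP and π_1 + π_2 + π_3 + π_4 = 1.
π_1 = 0.28·π_1 + 0.31·π_2 + 0.2·π_3 + 0.23·π_4
π_2 = 0.22·π_1 + 0.24·π_2 + 0.29·π_3 + 0.28·π_4
π_3 = 0.23·π_1 + 0.17·π_2 + 0.25·π_3 + 0.26·π_4
Solving with the normalization constraint gives π = (0.2565, 0.2566, 0.2269, 0.2599).
So the stationary probability of Brand D is 0.2565.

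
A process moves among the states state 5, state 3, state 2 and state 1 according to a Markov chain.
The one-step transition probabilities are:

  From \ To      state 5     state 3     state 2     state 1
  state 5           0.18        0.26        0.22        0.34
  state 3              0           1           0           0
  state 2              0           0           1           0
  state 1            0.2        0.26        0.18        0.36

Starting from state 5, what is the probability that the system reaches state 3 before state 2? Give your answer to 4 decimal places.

0.5578

Let h(s) be the probability of absorption at state 3 starting from transient state s. Then h(state 3) = 1 and h(state 2) = 0. By first-step analysis:
h(state 5) = 0.18·h(state 5) + 0.26·1 + 0.22·0 + 0.34·h(state 1)
h(state 1) = 0.2·h(state 5) + 0.26·1 + 0.18·0 + 0.36·h(state 1)
Solving: h(state 5) = 0.5578, h(state 1) = 0.5806.
Starting from state 5, the probability is 0.5578.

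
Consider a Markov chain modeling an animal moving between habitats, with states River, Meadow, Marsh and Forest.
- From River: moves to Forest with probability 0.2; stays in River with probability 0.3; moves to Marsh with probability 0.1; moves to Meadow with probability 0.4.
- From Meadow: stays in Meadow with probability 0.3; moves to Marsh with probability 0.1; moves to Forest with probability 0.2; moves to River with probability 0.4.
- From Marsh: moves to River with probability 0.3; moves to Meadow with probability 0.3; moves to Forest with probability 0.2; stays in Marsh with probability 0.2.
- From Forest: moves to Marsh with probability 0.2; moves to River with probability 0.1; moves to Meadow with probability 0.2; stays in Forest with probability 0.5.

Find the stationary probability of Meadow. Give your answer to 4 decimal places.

0.2987

Let the stationary distribution be π with π = πP and π_1 + π_2 + π_3 + π_4 = 1.
π_1 = 0.3·π_1 + 0.4·π_2 + 0.3·π_3 + 0.1·π_4
π_2 = 0.4·π_1 + 0.3·π_2 + 0.3·π_3 + 0.2·π_4
π_3 = 0.1·π_1 + 0.1·π_2 + 0.2·π_3 + 0.2·π_4
Solving with the normalization constraint gives π = (0.2727, 0.2987, 0.1429, 0.2857).
So the stationary probability of Meadow is 0.2987.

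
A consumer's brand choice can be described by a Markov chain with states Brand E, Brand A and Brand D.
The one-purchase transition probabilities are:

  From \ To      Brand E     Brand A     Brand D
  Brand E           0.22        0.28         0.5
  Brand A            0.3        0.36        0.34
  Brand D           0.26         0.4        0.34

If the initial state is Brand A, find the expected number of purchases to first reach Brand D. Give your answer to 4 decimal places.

Let t(s) be the expected number of purchases to first reach Brand D from state s, with t(Brand D) = 0. Conditioning on the first purchase:
t(Brand E) = 1 + 0.22·t(Brand E) + 0.28·t(Brand A)
t(Brand A) = 1 + 0.3·t(Brand E) + 0.36·t(Brand A)
Solving: t(Brand E) = 2.2158, t(Brand A) = 2.6012.
Expected purchases from Brand A to Brand D: 2.6012.

2.6012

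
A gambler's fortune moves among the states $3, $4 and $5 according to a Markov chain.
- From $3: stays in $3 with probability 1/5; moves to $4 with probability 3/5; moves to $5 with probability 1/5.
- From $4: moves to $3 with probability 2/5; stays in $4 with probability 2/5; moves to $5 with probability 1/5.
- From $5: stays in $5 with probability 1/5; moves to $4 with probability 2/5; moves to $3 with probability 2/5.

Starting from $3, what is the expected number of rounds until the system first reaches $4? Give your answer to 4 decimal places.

1.7857

Let t(s) be the expected number of rounds to first reach $4 from state s, with t($4) = 0. Conditioning on the first round:
t($3) = 1 + 0.2·t($3) + 0.2·t($5)
t($5) = 1 + 0.4·t($3) + 0.2·t($5)
Solving: t($3) = 1.7857, t($5) = 2.1429.
Expected rounds from $3 to $4: 1.7857.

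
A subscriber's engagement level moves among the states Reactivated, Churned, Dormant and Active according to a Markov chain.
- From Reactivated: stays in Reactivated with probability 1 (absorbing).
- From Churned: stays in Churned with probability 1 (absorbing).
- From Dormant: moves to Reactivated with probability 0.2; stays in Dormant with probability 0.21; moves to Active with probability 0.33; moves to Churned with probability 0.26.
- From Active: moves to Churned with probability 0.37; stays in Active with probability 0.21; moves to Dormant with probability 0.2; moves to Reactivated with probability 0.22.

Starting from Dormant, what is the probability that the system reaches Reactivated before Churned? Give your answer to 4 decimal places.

0.4132

Let h(s) be the probability of absorption at Reactivated starting from transient state s. Then h(Reactivated) = 1 and h(Churned) = 0. By first-step analysis:
h(Dormant) = 0.2·1 + 0.26·0 + 0.21·h(Dormant) + 0.33·h(Active)
h(Active) = 0.22·1 + 0.37·0 + 0.2·h(Dormant) + 0.21·h(Active)
Solving: h(Dormant) = 0.4132, h(Active) = 0.3831.
Starting from Dormant, the probability is 0.4132.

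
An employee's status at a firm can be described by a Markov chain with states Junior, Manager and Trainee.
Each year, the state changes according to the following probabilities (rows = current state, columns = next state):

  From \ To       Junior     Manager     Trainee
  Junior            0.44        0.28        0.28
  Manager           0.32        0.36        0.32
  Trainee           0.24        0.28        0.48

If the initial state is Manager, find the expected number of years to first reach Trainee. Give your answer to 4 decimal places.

3.2738

Let t(s) be the expected number of years to first reach Trainee from state s, with t(Trainee) = 0. Conditioning on the first year:
t(Junior) = 1 + 0.44·t(Junior) + 0.28·t(Manager)
t(Manager) = 1 + 0.32·t(Junior) + 0.36·t(Manager)
Solving: t(Junior) = 3.4226, t(Manager) = 3.2738.
Expected years from Manager to Trainee: 3.2738.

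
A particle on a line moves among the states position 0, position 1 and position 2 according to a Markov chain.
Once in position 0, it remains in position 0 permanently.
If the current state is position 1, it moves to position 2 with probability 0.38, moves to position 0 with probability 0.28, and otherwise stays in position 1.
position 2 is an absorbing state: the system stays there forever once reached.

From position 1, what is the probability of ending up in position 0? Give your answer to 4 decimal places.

0.4242

Let h(s) be the probability of absorption at position 0 starting from transient state s. Then h(position 0) = 1 and h(position 2) = 0. By first-step analysis:
h(position 1) = 0.28·1 + 0.34·h(position 1) + 0.38·0
Solving: h(position 1) = 0.4242.
Starting from position 1, the probability is 0.4242.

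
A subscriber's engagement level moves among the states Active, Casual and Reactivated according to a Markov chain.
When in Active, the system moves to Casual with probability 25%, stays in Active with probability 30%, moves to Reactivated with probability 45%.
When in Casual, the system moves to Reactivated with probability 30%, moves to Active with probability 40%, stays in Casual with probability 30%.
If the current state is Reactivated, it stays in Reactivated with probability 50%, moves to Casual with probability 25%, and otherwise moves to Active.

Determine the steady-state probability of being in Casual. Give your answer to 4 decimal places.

0.2632

Let the stationary distribution be π with π = πP and π_1 + π_2 + π_3 = 1.
π_1 = 0.3·π_1 + 0.4·π_2 + 0.25·π_3
π_2 = 0.25·π_1 + 0.3·π_2 + 0.25·π_3
Solving with the normalization constraint gives π = (0.3047, 0.2632, 0.4321).
So the stationary probability of Casual is 0.2632.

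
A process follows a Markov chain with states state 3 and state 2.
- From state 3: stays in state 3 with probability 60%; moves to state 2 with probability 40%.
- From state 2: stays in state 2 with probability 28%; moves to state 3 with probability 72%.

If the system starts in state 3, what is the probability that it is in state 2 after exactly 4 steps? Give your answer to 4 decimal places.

Propagate the distribution vector 4 steps from state 3.
After 0 steps: (1.0000, 0.0000)
After 1 step: (0.6000, 0.4000)
After 2 steps: (0.6480, 0.3520)
After 3 steps: (0.6422, 0.3578)
After 4 steps: (0.6429, 0.3571)
P(in state 2 after 4 steps) = 0.3571

0.3571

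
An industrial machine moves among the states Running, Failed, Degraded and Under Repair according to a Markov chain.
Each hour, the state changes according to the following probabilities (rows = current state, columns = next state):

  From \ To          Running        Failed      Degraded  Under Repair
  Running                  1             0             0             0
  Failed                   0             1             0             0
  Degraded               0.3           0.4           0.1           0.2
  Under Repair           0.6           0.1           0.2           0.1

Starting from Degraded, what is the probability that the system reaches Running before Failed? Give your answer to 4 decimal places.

0.5065

Let h(s) be the probability of absorption at Running starting from transient state s. Then h(Running) = 1 and h(Failed) = 0. By first-step analysis:
h(Degraded) = 0.3·1 + 0.4·0 + 0.1·h(Degraded) + 0.2·h(Under Repair)
h(Under Repair) = 0.6·1 + 0.1·0 + 0.2·h(Degraded) + 0.1·h(Under Repair)
Solving: h(Degraded) = 0.5065, h(Under Repair) = 0.7792.
Starting from Degraded, the probability is 0.5065.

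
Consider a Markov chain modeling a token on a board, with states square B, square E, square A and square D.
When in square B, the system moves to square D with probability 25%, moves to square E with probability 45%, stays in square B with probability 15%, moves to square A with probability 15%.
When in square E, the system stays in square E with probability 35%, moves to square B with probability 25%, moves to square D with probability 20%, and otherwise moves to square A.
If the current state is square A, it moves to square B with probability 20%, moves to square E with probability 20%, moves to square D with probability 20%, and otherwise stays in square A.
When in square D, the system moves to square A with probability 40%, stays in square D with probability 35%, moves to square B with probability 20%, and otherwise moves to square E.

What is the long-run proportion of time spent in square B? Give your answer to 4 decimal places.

0.2024

Let the stationary distribution be π with π = πP and π_1 + π_2 + π_3 + π_4 = 1.
π_1 = 0.15·π_1 + 0.25·π_2 + 0.2·π_3 + 0.2·π_4
π_2 = 0.45·π_1 + 0.35·π_2 + 0.2·π_3 + 0.05·π_4
π_3 = 0.15·π_1 + 0.2·π_2 + 0.4·π_3 + 0.4·π_4
Solving with the normalization constraint gives π = (0.2024, 0.2512, 0.2991, 0.2472).
So the stationary probability of square B is 0.2024.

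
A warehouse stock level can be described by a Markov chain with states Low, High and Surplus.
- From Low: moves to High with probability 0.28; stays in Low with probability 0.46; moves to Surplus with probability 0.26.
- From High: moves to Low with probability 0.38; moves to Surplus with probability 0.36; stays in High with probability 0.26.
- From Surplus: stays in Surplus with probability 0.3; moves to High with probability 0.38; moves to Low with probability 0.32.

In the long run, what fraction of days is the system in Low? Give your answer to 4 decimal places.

Let the stationary distribution be π with π = πP and π_1 + π_2 + π_3 = 1.
π_1 = 0.46·π_1 + 0.38·π_2 + 0.32·π_3
π_2 = 0.28·π_1 + 0.26·π_2 + 0.38·π_3
Solving with the normalization constraint gives π = (0.3933, 0.3042, 0.3025).
So the stationary probability of Low is 0.3933.

0.3933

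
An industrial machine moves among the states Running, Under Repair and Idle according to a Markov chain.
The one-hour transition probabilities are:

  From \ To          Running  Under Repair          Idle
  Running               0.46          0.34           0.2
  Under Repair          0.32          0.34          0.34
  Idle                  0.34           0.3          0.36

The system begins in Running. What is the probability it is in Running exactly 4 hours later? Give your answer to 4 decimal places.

Propagate the distribution vector 4 hours from Running.
After 0 hours: (1.0000, 0.0000, 0.0000)
After 1 hour: (0.4600, 0.3400, 0.2000)
After 2 hours: (0.3884, 0.3320, 0.2796)
After 3 hours: (0.3800, 0.3288, 0.2912)
After 4 hours: (0.3790, 0.3284, 0.2926)
P(in Running after 4 hours) = 0.3790

0.3790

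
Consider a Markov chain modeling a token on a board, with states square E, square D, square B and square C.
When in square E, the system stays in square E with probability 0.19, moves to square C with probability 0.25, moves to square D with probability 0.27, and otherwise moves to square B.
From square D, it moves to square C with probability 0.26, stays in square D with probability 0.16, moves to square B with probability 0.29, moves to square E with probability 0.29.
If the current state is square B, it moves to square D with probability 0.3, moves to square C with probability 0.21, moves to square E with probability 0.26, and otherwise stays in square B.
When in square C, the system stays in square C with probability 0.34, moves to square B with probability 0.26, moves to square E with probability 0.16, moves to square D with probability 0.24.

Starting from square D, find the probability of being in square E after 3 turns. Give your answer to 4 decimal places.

0.2260

Propagate the distribution vector 3 turns from square D.
After 0 turns: (0.0000, 1.0000, 0.0000, 0.0000)
After 1 turn: (0.2900, 0.1600, 0.2900, 0.2600)
After 2 turns: (0.2185, 0.2533, 0.2648, 0.2634)
After 3 turns: (0.2260, 0.2422, 0.2662, 0.2656)
P(in square E after 3 turns) = 0.2260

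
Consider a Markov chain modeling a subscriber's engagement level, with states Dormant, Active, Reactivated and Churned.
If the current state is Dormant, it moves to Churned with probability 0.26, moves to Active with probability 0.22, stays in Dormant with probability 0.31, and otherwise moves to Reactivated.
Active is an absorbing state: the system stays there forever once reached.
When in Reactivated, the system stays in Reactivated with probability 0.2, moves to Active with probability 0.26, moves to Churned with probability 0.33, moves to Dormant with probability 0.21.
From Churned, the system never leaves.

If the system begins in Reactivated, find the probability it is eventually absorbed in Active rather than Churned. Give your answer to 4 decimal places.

Let h(s) be the probability of absorption at Active starting from transient state s. Then h(Active) = 1 and h(Churned) = 0. By first-step analysis:
h(Dormant) = 0.31·h(Dormant) + 0.22·1 + 0.21·h(Reactivated) + 0.26·0
h(Reactivated) = 0.21·h(Dormant) + 0.26·1 + 0.2·h(Reactivated) + 0.33·0
Solving: h(Dormant) = 0.4540, h(Reactivated) = 0.4442.
Starting from Reactivated, the probability is 0.4442.

0.4442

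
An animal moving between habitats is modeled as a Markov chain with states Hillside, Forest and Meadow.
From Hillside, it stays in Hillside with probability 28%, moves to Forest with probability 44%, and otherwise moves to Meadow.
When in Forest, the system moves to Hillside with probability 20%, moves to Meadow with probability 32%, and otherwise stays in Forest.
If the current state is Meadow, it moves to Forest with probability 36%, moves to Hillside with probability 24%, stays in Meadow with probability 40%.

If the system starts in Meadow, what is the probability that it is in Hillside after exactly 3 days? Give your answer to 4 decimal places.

0.2325

Propagate the distribution vector 3 days from Meadow.
After 0 days: (0.0000, 0.0000, 1.0000)
After 1 day: (0.2400, 0.3600, 0.4000)
After 2 days: (0.2352, 0.4224, 0.3424)
After 3 days: (0.2325, 0.4295, 0.3380)
P(in Hillside after 3 days) = 0.2325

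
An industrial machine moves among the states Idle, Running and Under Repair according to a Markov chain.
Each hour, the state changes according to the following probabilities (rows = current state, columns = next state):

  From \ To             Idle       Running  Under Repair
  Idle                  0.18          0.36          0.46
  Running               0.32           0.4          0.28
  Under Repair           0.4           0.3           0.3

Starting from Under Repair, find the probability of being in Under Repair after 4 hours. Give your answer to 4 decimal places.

Propagate the distribution vector 4 hours from Under Repair.
After 0 hours: (0.0000, 0.0000, 1.0000)
After 1 hour: (0.4000, 0.3000, 0.3000)
After 2 hours: (0.2880, 0.3540, 0.3580)
After 3 hours: (0.3083, 0.3527, 0.3390)
After 4 hours: (0.3040, 0.3538, 0.3423)
P(in Under Repair after 4 hours) = 0.3423

0.3423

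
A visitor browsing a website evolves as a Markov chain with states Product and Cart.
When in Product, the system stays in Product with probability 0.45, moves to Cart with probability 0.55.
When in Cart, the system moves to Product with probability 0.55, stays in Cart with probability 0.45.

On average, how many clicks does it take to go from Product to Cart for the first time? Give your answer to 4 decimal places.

1.8182

Let t(s) be the expected number of clicks to first reach Cart from state s, with t(Cart) = 0. Conditioning on the first click:
t(Product) = 1 + 0.45·t(Product)
Solving: t(Product) = 1.8182.
Expected clicks from Product to Cart: 1.8182.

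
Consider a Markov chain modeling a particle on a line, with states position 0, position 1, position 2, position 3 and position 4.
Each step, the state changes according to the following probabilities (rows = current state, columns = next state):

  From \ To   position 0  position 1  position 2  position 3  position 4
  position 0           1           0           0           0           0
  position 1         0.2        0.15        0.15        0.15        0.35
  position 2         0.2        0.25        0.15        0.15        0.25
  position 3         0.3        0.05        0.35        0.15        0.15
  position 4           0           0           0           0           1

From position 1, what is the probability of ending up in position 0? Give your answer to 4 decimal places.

0.4159

Let h(s) be the probability of absorption at position 0 starting from transient state s. Then h(position 0) = 1 and h(position 4) = 0. By first-step analysis:
h(position 1) = 0.2·1 + 0.15·h(position 1) + 0.15·h(position 2) + 0.15·h(position 3) + 0.35·0
h(position 2) = 0.2·1 + 0.25·h(position 1) + 0.15·h(position 2) + 0.15·h(position 3) + 0.25·0
h(position 3) = 0.3·1 + 0.05·h(position 1) + 0.35·h(position 2) + 0.15·h(position 3) + 0.15·0
Solving: h(position 1) = 0.4159, h(position 2) = 0.4574, h(position 3) = 0.5658.
Starting from position 1, the probability is 0.4159.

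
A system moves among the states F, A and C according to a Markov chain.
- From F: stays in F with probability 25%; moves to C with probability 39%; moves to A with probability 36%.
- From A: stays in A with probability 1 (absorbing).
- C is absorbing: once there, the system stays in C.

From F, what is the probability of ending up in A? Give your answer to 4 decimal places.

Let h(s) be the probability of absorption at A starting from transient state s. Then h(A) = 1 and h(C) = 0. By first-step analysis:
h(F) = 0.25·h(F) + 0.36·1 + 0.39·0
Solving: h(F) = 0.4800.
Starting from F, the probability is 0.4800.

0.4800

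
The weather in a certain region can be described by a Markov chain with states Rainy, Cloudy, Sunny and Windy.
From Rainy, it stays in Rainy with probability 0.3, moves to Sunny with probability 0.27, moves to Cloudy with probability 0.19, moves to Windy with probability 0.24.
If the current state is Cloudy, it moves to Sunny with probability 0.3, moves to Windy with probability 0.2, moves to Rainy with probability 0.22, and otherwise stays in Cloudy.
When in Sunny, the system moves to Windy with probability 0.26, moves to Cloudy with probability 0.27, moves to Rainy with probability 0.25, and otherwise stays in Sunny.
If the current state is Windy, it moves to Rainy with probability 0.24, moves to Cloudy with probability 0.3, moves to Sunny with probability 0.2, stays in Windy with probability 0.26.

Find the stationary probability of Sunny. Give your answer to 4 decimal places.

Let the stationary distribution be π with π = πP and π_1 + π_2 + π_3 + π_4 = 1.
π_1 = 0.3·π_1 + 0.22·π_2 + 0.25·π_3 + 0.24·π_4
π_2 = 0.19·π_1 + 0.28·π_2 + 0.27·π_3 + 0.3·π_4
π_3 = 0.27·π_1 + 0.3·π_2 + 0.22·π_3 + 0.2·π_4
Solving with the normalization constraint gives π = (0.2524, 0.2596, 0.2486, 0.2394).
So the stationary probability of Sunny is 0.2486.

0.2486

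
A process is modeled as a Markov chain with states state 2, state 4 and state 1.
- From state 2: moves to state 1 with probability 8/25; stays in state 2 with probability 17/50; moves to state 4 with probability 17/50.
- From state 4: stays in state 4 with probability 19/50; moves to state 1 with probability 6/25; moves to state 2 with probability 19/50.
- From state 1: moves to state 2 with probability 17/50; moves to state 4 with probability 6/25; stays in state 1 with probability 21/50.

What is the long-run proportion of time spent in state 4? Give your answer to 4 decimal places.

0.3201

Let the stationary distribution be π with π = πP and π_1 + π_2 + π_3 = 1.
π_1 = 0.34·π_1 + 0.38·π_2 + 0.34·π_3
π_2 = 0.34·π_1 + 0.38·π_2 + 0.24·π_3
Solving with the normalization constraint gives π = (0.3528, 0.3201, 0.3271).
So the stationary probability of state 4 is 0.3201.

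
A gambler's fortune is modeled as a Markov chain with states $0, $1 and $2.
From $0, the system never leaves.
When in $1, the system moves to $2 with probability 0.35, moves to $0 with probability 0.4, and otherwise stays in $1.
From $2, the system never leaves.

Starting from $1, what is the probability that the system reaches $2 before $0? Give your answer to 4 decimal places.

Let h(s) be the probability of absorption at $2 starting from transient state s. Then h($2) = 1 and h($0) = 0. By first-step analysis:
h($1) = 0.4·0 + 0.25·h($1) + 0.35·1
Solving: h($1) = 0.4667.
Starting from $1, the probability is 0.4667.

0.4667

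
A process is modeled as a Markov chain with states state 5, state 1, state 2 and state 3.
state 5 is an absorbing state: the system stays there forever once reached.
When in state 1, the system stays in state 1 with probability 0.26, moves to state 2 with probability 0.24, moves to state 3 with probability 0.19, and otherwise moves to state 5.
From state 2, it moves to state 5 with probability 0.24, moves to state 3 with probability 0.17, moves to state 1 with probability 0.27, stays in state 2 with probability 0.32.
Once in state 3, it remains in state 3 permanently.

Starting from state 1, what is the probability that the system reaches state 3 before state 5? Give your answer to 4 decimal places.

0.3878

Let h(s) be the probability of absorption at state 3 starting from transient state s. Then h(state 3) = 1 and h(state 5) = 0. By first-step analysis:
h(state 1) = 0.31·0 + 0.26·h(state 1) + 0.24·h(state 2) + 0.19·1
h(state 2) = 0.24·0 + 0.27·h(state 1) + 0.32·h(state 2) + 0.17·1
Solving: h(state 1) = 0.3878, h(state 2) = 0.4040.
Starting from state 1, the probability is 0.3878.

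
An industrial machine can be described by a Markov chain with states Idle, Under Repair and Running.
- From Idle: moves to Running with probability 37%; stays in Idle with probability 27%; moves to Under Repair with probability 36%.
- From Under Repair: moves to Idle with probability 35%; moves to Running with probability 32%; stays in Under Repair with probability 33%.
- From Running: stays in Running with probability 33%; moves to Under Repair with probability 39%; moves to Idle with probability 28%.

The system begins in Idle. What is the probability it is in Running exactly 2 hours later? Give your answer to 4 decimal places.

0.3372

Sum over the intermediate state after 1 hour:
P = P(Idle→Idle)·P(Idle→Running) + P(Idle→Under Repair)·P(Under Repair→Running) + P(Idle→Running)·P(Running→Running)
  = 0.27×0.37 + 0.36×0.32 + 0.37×0.33
  = 0.0999 + 0.1152 + 0.1221 = 0.3372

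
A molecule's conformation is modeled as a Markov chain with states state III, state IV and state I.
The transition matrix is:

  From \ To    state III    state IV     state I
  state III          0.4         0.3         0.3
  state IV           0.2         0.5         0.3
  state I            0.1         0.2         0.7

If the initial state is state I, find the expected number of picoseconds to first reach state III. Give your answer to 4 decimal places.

7.7778

Let t(s) be the expected number of picoseconds to first reach state III from state s, with t(state III) = 0. Conditioning on the first picosecond:
t(state IV) = 1 + 0.5·t(state IV) + 0.3·t(state I)
t(state I) = 1 + 0.2·t(state IV) + 0.7·t(state I)
Solving: t(state IV) = 6.6667, t(state I) = 7.7778.
Expected picoseconds from state I to state III: 7.7778.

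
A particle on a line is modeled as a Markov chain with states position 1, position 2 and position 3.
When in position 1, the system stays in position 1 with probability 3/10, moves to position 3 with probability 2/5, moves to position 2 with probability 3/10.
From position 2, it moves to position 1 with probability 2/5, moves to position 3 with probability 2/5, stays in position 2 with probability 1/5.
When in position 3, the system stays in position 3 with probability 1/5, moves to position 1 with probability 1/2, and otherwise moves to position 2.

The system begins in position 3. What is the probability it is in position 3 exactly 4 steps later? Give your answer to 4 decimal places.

0.3344

Propagate the distribution vector 4 steps from position 3.
After 0 steps: (0.0000, 0.0000, 1.0000)
After 1 step: (0.5000, 0.3000, 0.2000)
After 2 steps: (0.3700, 0.2700, 0.3600)
After 3 steps: (0.3990, 0.2730, 0.3280)
After 4 steps: (0.3929, 0.2727, 0.3344)
P(in position 3 after 4 steps) = 0.3344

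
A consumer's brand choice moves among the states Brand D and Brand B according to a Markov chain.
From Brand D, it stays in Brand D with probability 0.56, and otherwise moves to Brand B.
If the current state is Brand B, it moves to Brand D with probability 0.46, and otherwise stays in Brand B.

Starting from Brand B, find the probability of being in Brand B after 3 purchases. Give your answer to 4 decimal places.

Propagate the distribution vector 3 purchases from Brand B.
After 0 purchases: (0.0000, 1.0000)
After 1 purchase: (0.4600, 0.5400)
After 2 purchases: (0.5060, 0.4940)
After 3 purchases: (0.5106, 0.4894)
P(in Brand B after 3 purchases) = 0.4894

0.4894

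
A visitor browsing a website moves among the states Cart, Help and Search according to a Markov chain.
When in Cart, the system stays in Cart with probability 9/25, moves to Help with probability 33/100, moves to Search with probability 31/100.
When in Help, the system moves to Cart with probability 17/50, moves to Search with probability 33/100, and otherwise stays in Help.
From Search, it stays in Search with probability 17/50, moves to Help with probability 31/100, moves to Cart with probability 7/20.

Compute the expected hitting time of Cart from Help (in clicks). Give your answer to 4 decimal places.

Let t(s) be the expected number of clicks to first reach Cart from state s, with t(Cart) = 0. Conditioning on the first click:
t(Help) = 1 + 0.33·t(Help) + 0.33·t(Search)
t(Search) = 1 + 0.31·t(Help) + 0.34·t(Search)
Solving: t(Help) = 2.9126, t(Search) = 2.8832.
Expected clicks from Help to Cart: 2.9126.

2.9126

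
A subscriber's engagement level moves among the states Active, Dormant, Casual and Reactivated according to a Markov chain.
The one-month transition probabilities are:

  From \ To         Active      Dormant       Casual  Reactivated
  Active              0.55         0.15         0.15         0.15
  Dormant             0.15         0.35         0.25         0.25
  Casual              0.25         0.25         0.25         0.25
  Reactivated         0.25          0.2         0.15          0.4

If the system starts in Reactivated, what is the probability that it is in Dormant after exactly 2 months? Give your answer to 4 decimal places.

0.2250

Propagate the distribution vector 2 months from Reactivated.
After 0 months: (0.0000, 0.0000, 0.0000, 1.0000)
After 1 month: (0.2500, 0.2000, 0.1500, 0.4000)
After 2 months: (0.3050, 0.2250, 0.1850, 0.2850)
P(in Dormant after 2 months) = 0.2250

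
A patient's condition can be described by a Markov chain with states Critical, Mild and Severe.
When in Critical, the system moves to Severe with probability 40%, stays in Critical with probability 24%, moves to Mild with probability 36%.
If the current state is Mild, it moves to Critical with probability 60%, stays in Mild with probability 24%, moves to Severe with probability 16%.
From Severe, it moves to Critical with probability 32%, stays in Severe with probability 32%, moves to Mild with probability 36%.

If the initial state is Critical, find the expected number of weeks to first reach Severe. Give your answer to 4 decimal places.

Let t(s) be the expected number of weeks to first reach Severe from state s, with t(Severe) = 0. Conditioning on the first week:
t(Critical) = 1 + 0.24·t(Critical) + 0.36·t(Mild)
t(Mild) = 1 + 0.6·t(Critical) + 0.24·t(Mild)
Solving: t(Critical) = 3.0973, t(Mild) = 3.7611.
Expected weeks from Critical to Severe: 3.0973.

3.0973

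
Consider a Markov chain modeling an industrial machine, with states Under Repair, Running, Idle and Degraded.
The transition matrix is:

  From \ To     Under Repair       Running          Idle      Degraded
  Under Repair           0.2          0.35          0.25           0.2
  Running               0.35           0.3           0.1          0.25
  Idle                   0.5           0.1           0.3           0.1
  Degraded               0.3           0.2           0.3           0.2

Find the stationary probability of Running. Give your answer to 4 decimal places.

0.2507

Let the stationary distribution be π with π = πP and π_1 + π_2 + π_3 + π_4 = 1.
π_1 = 0.2·π_1 + 0.35·π_2 + 0.5·π_3 + 0.3·π_4
π_2 = 0.35·π_1 + 0.3·π_2 + 0.1·π_3 + 0.2·π_4
π_3 = 0.25·π_1 + 0.1·π_2 + 0.3·π_3 + 0.3·π_4
Solving with the normalization constraint gives π = (0.3266, 0.2507, 0.2335, 0.1892).
So the stationary probability of Running is 0.2507.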